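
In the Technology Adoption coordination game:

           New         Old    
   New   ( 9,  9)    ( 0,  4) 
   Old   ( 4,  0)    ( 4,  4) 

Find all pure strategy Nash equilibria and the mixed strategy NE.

Pure NE: (New, New) and (Old, Old); Mixed NE: p = 0.4444, q = 0.4444

Work:
Check pure NE:
(New, New): (9, 9) - no unilateral deviation beneficial
(Old, Old): (4, 4) - no unilateral deviation beneficial
Mixed NE: P1 plays New with p = 0.4444, P2 plays New with q = 0.4444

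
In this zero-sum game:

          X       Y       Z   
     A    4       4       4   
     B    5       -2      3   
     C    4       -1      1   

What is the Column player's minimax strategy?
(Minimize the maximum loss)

Column should play Y or Z (all achieve the minimum), value = 4

Work:
Column player minimizes Row's maximum payoff:
Column X: max payoff to Row = 5
Column Y: max payoff to Row = 4
Column Z: max payoff to Row = 4
Minimum is 4, achieved by columns Y, Z (tied).
Each of Y or Z is a minimax strategy.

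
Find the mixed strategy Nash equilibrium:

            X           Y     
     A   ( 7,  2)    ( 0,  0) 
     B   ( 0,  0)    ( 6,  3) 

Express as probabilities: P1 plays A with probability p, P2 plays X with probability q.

p = 0.6, q = 0.4615

Work:
Find probabilities that make opponent indifferent:
P2 chooses q to make P1 indifferent between A and B
P1 chooses p to make P2 indifferent between X and Y
Mixed NE: P1 plays (A: 0.6, B: 0.4), P2 plays (X: 0.4615, Y: 0.5385)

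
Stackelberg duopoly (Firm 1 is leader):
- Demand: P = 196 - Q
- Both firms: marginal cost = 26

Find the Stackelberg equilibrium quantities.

q₁* (leader) = 85.0, q₂* (follower) = 42.5

Work:
Follower's reaction: q₂ = (a - c - q₁)/2
Leader substitutes: π₁ = q₁·(a - q₁ - (a-c-q₁)/2 - c)
FOC: q₁* = (196 - 26)/2 = 85.00
Then: q₂* = (196 - 26 - 85.0)/2 = 42.50
Leader has first-mover advantage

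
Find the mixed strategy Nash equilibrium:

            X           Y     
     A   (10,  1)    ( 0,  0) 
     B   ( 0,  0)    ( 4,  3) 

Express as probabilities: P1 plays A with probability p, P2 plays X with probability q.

p = 0.75, q = 0.2857

Work:
Find probabilities that make opponent indifferent:
P2 chooses q to make P1 indifferent between A and B
P1 chooses p to make P2 indifferent between X and Y
Mixed NE: P1 plays (A: 0.75, B: 0.25), P2 plays (X: 0.2857, Y: 0.7143)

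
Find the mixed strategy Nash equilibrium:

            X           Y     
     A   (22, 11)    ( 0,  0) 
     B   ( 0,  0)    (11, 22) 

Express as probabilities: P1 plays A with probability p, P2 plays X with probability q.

p = 0.6667, q = 0.3333

Work:
Find probabilities that make opponent indifferent:
P2 chooses q to make P1 indifferent between A and B
P1 chooses p to make P2 indifferent between X and Y
Mixed NE: P1 plays (A: 0.6667, B: 0.3333), P2 plays (X: 0.3333, Y: 0.6667)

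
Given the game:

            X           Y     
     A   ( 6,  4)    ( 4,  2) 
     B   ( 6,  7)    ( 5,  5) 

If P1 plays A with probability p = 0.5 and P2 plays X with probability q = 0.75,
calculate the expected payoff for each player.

E[P1] = 5.625, E[P2] = 5.0

Work:
E[P1] = p·q·π₁(A,X) + p·(1-q)·π₁(A,Y) + (1-p)·q·π₁(B,X) + (1-p)·(1-q)·π₁(B,Y)
= 0.5·0.75·6 + 0.5·0.25·4 + 0.5·0.75·6 + 0.5·0.25·5
= 5.625

E[P2] = 5.0 (similar calculation)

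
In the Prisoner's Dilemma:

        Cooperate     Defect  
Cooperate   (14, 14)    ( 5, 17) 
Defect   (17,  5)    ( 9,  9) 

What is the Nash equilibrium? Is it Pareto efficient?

(Defect, Defect) is NE; not Pareto efficient

Work:
Defect dominates Cooperate for both players:
If P2 cooperates: Defect (17) > Cooperate (14)
If P2 defects: Defect (9) > Cooperate (5)
NE: (Defect, Defect) with payoff (9, 9)
But (Cooperate, Cooperate) = (14, 14) Pareto dominates (9, 9)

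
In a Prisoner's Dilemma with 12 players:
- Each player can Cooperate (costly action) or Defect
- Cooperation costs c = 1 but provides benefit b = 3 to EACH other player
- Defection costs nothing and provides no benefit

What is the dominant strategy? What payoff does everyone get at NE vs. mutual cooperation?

Dominant: Defect; NE payoff = 0; Coop payoff = 32

Work:
Defect dominates (saves cost c = 1, benefit to others is external)
NE: All defect → everyone gets 0
If all cooperate: each receives (11)×3 - 1 = 32
Social dilemma: 32 > 0 but NE gives 0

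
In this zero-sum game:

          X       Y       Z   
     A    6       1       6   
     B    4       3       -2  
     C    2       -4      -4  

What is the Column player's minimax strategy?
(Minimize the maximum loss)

Column should play Y, value = 3

Work:
Column player minimizes Row's maximum payoff:
Column X: max payoff to Row = 6
Column Y: max payoff to Row = 3
Column Z: max payoff to Row = 6
Minimum is 3, achieved by column Y.
Minimax strategy: Y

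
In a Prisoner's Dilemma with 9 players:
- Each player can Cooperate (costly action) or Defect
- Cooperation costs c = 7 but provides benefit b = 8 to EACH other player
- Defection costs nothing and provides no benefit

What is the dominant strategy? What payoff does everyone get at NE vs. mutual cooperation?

Dominant: Defect; NE payoff = 0; Coop payoff = 57

Work:
Defect dominates (saves cost c = 7, benefit to others is external)
NE: All defect → everyone gets 0
If all cooperate: each receives (8)×8 - 7 = 57
Social dilemma: 57 > 0 but NE gives 0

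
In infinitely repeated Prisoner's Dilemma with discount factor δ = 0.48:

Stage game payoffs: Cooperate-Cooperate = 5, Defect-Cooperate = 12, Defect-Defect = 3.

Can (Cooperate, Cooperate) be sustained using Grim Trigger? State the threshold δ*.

δ* = 0.7778; since δ = 0.48 < 0.7778, cooperation cannot be sustained

Work:
For Grim Trigger:
Cooperate forever: 5/(1-δ)
Defect then punished: 12 + 3·δ/(1-δ)
Need: 5/(1-δ) ≥ 12 + 3·δ/(1-δ)
Solving: δ ≥ (T-R)/(T-P) = (12-5)/(12-3) = 0.7778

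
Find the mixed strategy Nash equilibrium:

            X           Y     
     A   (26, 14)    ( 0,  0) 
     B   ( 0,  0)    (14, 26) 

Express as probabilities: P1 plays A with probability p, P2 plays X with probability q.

p = 0.65, q = 0.35

Work:
Find probabilities that make opponent indifferent:
P2 chooses q to make P1 indifferent between A and B
P1 chooses p to make P2 indifferent between X and Y
Mixed NE: P1 plays (A: 0.65, B: 0.35), P2 plays (X: 0.35, Y: 0.65)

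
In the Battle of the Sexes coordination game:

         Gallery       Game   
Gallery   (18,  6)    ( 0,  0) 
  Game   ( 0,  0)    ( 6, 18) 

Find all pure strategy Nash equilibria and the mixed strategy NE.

Pure NE: (Gallery, Gallery) and (Game, Game); Mixed NE: p = 0.75, q = 0.25

Work:
Check pure NE:
(Gallery, Gallery): (18, 6) - no unilateral deviation beneficial
(Game, Game): (6, 18) - no unilateral deviation beneficial
Mixed NE: P1 plays Gallery with p = 0.75, P2 plays Gallery with q = 0.25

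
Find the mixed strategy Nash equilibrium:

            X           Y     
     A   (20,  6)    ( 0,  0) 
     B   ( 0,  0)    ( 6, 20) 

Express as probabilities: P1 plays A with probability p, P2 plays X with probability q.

p = 0.7692, q = 0.2308

Work:
Find probabilities that make opponent indifferent:
P2 chooses q to make P1 indifferent between A and B
P1 chooses p to make P2 indifferent between X and Y
Mixed NE: P1 plays (A: 0.7692, B: 0.2308), P2 plays (X: 0.2308, Y: 0.7692)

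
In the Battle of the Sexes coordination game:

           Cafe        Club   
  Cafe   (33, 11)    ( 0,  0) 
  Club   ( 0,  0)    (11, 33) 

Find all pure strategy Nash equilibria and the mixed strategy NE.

Pure NE: (Cafe, Cafe) and (Club, Club); Mixed NE: p = 0.75, q = 0.25

Work:
Check pure NE:
(Cafe, Cafe): (33, 11) - no unilateral deviation beneficial
(Club, Club): (11, 33) - no unilateral deviation beneficial
Mixed NE: P1 plays Cafe with p = 0.75, P2 plays Cafe with q = 0.25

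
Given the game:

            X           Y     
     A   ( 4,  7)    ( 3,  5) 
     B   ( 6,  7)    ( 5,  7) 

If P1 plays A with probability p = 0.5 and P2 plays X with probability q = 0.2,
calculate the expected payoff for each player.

E[P1] = 4.2, E[P2] = 6.2

Work:
E[P1] = p·q·π₁(A,X) + p·(1-q)·π₁(A,Y) + (1-p)·q·π₁(B,X) + (1-p)·(1-q)·π₁(B,Y)
= 0.5·0.2·4 + 0.5·0.8·3 + 0.5·0.2·6 + 0.5·0.8·5
= 4.2

E[P2] = 6.2 (similar calculation)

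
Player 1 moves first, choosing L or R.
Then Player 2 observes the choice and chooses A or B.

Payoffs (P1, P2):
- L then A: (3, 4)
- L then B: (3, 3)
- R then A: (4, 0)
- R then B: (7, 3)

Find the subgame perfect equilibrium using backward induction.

P1 plays R, P2 plays A after L and B after R; Payoff (7, 3)

Work:
Backward induction:
After L: P2 chooses A → P1 gets 3
After R: P2 chooses B → P1 gets 7
P1 chooses R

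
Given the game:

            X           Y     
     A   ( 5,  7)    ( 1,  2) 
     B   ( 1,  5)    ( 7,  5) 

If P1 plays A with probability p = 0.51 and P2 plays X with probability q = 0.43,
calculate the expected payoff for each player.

E[P1] = 3.553, E[P2] = 4.5665

Work:
E[P1] = p·q·π₁(A,X) + p·(1-q)·π₁(A,Y) + (1-p)·q·π₁(B,X) + (1-p)·(1-q)·π₁(B,Y)
= 0.51·0.43·5 + 0.51·0.57·1 + 0.49·0.43·1 + 0.49·0.57·7
= 3.553

E[P2] = 4.5665 (similar calculation)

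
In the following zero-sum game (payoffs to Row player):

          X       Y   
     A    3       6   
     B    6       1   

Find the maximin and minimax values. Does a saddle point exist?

Maximin = 3, Minimax = 6, Saddle: False

Work:
Row minimums: [3, 1] → maximin = 3
Column maximums: [6, 6] → minimax = 6
No saddle point (maximin ≠ minimax). Mixed strategy needed.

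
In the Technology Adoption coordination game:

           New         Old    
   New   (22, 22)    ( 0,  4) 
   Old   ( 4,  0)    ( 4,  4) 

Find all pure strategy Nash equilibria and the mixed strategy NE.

Pure NE: (New, New) and (Old, Old); Mixed NE: p = 0.1818, q = 0.1818

Work:
Check pure NE:
(New, New): (22, 22) - no unilateral deviation beneficial
(Old, Old): (4, 4) - no unilateral deviation beneficial
Mixed NE: P1 plays New with p = 0.1818, P2 plays New with q = 0.1818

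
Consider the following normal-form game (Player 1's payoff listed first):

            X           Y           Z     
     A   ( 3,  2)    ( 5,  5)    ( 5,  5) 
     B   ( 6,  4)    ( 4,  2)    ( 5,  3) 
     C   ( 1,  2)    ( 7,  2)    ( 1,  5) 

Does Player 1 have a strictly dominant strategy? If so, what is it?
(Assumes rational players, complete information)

No strictly dominant strategy exists for Player 1

Work:
A strategy strictly dominates another if it gives a strictly higher payoff against every opponent action. Compare each pair of P1's strategies column-by-column:
  A vs B: [3 vs 6, 5 vs 4, 5 vs 5] → A does not strictly dominate B (column X: 3 ≤ 6)
  A vs C: [3 vs 1, 5 vs 7, 5 vs 1] → A does not strictly dominate C (column Y: 5 ≤ 7)
  B vs A: [6 vs 3, 4 vs 5, 5 vs 5] → B does not strictly dominate A (column Y: 4 ≤ 5)
  B vs C: [6 vs 1, 4 vs 7, 5 vs 1] → B does not strictly dominate C (column Y: 4 ≤ 7)
  C vs A: [1 vs 3, 7 vs 5, 1 vs 5] → C does not strictly dominate A (column X: 1 ≤ 3)
  C vs B: [1 vs 6, 7 vs 4, 1 vs 5] → C does not strictly dominate B (column X: 1 ≤ 6)
No single strategy strictly dominates all others → no strictly dominant strategy.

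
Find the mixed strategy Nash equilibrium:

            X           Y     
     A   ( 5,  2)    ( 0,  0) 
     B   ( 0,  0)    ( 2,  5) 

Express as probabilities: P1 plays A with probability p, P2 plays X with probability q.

p = 0.7143, q = 0.2857

Work:
Find probabilities that make opponent indifferent:
P2 chooses q to make P1 indifferent between A and B
P1 chooses p to make P2 indifferent between X and Y
Mixed NE: P1 plays (A: 0.7143, B: 0.2857), P2 plays (X: 0.2857, Y: 0.7143)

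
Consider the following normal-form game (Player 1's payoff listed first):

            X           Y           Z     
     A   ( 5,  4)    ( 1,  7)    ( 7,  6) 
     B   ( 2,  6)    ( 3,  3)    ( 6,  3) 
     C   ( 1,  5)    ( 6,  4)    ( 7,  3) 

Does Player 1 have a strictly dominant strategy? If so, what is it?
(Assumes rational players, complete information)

No strictly dominant strategy exists for Player 1

Work:
A strategy strictly dominates another if it gives a strictly higher payoff against every opponent action. Compare each pair of P1's strategies column-by-column:
  A vs B: [5 vs 2, 1 vs 3, 7 vs 6] → A does not strictly dominate B (column Y: 1 ≤ 3)
  A vs C: [5 vs 1, 1 vs 6, 7 vs 7] → A does not strictly dominate C (column Y: 1 ≤ 6)
  B vs A: [2 vs 5, 3 vs 1, 6 vs 7] → B does not strictly dominate A (column X: 2 ≤ 5)
  B vs C: [2 vs 1, 3 vs 6, 6 vs 7] → B does not strictly dominate C (column Y: 3 ≤ 6)
  C vs A: [1 vs 5, 6 vs 1, 7 vs 7] → C does not strictly dominate A (column X: 1 ≤ 5)
  C vs B: [1 vs 2, 6 vs 3, 7 vs 6] → C does not strictly dominate B (column X: 1 ≤ 2)
No single strategy strictly dominates all others → no strictly dominant strategy.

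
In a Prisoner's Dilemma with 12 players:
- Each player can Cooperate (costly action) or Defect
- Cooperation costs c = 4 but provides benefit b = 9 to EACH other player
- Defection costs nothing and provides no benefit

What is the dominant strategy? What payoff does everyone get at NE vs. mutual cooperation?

Dominant: Defect; NE payoff = 0; Coop payoff = 95

Work:
Defect dominates (saves cost c = 4, benefit to others is external)
NE: All defect → everyone gets 0
If all cooperate: each receives (11)×9 - 4 = 95
Social dilemma: 95 > 0 but NE gives 0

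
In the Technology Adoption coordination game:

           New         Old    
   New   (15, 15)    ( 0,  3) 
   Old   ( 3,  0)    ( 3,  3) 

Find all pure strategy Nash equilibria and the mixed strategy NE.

Pure NE: (New, New) and (Old, Old); Mixed NE: p = 0.2, q = 0.2

Work:
Check pure NE:
(New, New): (15, 15) - no unilateral deviation beneficial
(Old, Old): (3, 3) - no unilateral deviation beneficial
Mixed NE: P1 plays New with p = 0.2, P2 plays New with q = 0.2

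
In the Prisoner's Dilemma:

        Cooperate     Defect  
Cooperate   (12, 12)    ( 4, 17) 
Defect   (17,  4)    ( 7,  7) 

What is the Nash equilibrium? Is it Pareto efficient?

(Defect, Defect) is NE; not Pareto efficient

Work:
Defect dominates Cooperate for both players:
If P2 cooperates: Defect (17) > Cooperate (12)
If P2 defects: Defect (7) > Cooperate (4)
NE: (Defect, Defect) with payoff (7, 7)
But (Cooperate, Cooperate) = (12, 12) Pareto dominates (7, 7)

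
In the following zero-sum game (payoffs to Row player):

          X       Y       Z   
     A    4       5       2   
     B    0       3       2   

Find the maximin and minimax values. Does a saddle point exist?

Maximin = 2, Minimax = 2, Saddle: True

Work:
Row minimums: [2, 0] → maximin = 2
Column maximums: [4, 5, 2] → minimax = 2
Saddle point exists! Game value = 2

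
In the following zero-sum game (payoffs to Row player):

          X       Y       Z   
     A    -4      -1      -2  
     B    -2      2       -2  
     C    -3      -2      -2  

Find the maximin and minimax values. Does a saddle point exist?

Maximin = -2, Minimax = -2, Saddle: True

Work:
Row minimums: [-4, -2, -3] → maximin = -2
Column maximums: [-2, 2, -2] → minimax = -2
Saddle point exists! Game value = -2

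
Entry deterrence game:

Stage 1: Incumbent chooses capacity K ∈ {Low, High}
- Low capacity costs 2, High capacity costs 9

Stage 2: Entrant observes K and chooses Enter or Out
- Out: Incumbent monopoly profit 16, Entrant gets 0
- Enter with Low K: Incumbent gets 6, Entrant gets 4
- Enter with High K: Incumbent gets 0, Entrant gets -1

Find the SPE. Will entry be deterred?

SPE: (High, Enter|Low, Out|High); Entry deterred. Incumbent net profit = 7

Work:
After Low K: Entrant enters (4 > 0)
After High K: Entrant stays out (-1 < 0)
Incumbent: Low → 6−2=4, High → 16−9=7
Incumbent chooses High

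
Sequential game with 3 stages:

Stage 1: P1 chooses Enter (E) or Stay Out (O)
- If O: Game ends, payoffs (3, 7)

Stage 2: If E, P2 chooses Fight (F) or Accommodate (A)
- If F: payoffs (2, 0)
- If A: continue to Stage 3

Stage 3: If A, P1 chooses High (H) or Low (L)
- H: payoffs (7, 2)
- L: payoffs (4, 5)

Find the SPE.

SPE: (E, A, H); Outcome (7, 2)

Work:
Stage 3: P1 chooses H (7 vs 4)
Stage 2: P2: F->0, A->2 (anticipating H). Choose A
Stage 1: P1: O->3, E->7 (anticipating A, H). Choose E
SPE path: E -> A -> H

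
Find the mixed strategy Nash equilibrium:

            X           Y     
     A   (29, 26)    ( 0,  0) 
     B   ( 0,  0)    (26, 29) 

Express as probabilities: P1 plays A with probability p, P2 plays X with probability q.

p = 0.5273, q = 0.4727

Work:
Find probabilities that make opponent indifferent:
P2 chooses q to make P1 indifferent between A and B
P1 chooses p to make P2 indifferent between X and Y
Mixed NE: P1 plays (A: 0.5273, B: 0.4727), P2 plays (X: 0.4727, Y: 0.5273)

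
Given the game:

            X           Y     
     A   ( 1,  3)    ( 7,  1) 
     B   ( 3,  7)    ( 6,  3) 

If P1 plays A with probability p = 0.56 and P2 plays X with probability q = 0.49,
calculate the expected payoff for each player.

E[P1] = 4.2668, E[P2] = 3.2912

Work:
E[P1] = p·q·π₁(A,X) + p·(1-q)·π₁(A,Y) + (1-p)·q·π₁(B,X) + (1-p)·(1-q)·π₁(B,Y)
= 0.56·0.49·1 + 0.56·0.51·7 + 0.44·0.49·3 + 0.44·0.51·6
= 4.2668

E[P2] = 3.2912 (similar calculation)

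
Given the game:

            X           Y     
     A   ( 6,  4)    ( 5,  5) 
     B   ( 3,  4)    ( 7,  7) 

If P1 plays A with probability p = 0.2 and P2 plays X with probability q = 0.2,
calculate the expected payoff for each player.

E[P1] = 6.0, E[P2] = 6.08

Work:
E[P1] = p·q·π₁(A,X) + p·(1-q)·π₁(A,Y) + (1-p)·q·π₁(B,X) + (1-p)·(1-q)·π₁(B,Y)
= 0.2·0.2·6 + 0.2·0.8·5 + 0.8·0.2·3 + 0.8·0.8·7
= 6.0

E[P2] = 6.08 (similar calculation)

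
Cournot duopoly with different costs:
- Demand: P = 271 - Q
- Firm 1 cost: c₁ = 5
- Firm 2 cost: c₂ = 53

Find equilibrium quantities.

q₁* = 104.67, q₂* = 56.67

Work:
Reaction: q₁ = (271 - 5 - q₂)/2
Reaction: q₂ = (271 - 53 - q₁)/2
Solve simultaneously:
q₁* = (271 - 2×5 + 53)/3 = 104.67
q₂* = (271 - 2×53 + 5)/3 = 56.67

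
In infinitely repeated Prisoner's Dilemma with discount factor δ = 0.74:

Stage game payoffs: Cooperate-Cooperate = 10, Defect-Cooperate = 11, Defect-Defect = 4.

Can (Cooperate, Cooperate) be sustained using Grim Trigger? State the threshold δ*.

δ* = 0.1429; since δ = 0.74 ≥ 0.1429, cooperation can be sustained

Work:
For Grim Trigger:
Cooperate forever: 10/(1-δ)
Defect then punished: 11 + 4·δ/(1-δ)
Need: 10/(1-δ) ≥ 11 + 4·δ/(1-δ)
Solving: δ ≥ (T-R)/(T-P) = (11-10)/(11-4) = 0.1429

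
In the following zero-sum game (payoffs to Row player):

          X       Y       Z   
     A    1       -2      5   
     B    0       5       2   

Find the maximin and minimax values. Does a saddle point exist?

Maximin = 0, Minimax = 1, Saddle: False

Work:
Row minimums: [-2, 0] → maximin = 0
Column maximums: [1, 5, 5] → minimax = 1
No saddle point (maximin ≠ minimax). Mixed strategy needed.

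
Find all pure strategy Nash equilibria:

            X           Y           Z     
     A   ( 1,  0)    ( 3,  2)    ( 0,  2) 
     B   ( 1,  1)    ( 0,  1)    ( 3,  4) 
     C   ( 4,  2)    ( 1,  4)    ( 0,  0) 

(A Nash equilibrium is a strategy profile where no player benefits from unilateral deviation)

Nash equilibrium: (A, Y), (B, Z)

Work:
Best responses:
  P1 vs X: payoffs [1, 1, 4] → best response C (payoff 4)
  P1 vs Y: payoffs [3, 0, 1] → best response A (payoff 3)
  P1 vs Z: payoffs [0, 3, 0] → best response B (payoff 3)
  P2 vs A: payoffs [0, 2, 2] → best response Y/Z (payoff 2)
  P2 vs B: payoffs [1, 1, 4] → best response Z (payoff 4)
  P2 vs C: payoffs [2, 4, 0] → best response Y (payoff 4)
Mutual best responses: (A,Y), (B,Z) → Nash equilibria.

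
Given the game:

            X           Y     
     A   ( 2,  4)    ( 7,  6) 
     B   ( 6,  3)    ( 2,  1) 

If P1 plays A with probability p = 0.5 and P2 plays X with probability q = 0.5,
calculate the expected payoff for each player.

E[P1] = 4.25, E[P2] = 3.5

Work:
E[P1] = p·q·π₁(A,X) + p·(1-q)·π₁(A,Y) + (1-p)·q·π₁(B,X) + (1-p)·(1-q)·π₁(B,Y)
= 0.5·0.5·2 + 0.5·0.5·7 + 0.5·0.5·6 + 0.5·0.5·2
= 4.25

E[P2] = 3.5 (similar calculation)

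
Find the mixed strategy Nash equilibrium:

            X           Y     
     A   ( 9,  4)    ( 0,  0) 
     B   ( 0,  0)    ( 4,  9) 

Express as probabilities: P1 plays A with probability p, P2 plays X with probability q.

p = 0.6923, q = 0.3077

Work:
Find probabilities that make opponent indifferent:
P2 chooses q to make P1 indifferent between A and B
P1 chooses p to make P2 indifferent between X and Y
Mixed NE: P1 plays (A: 0.6923, B: 0.3077), P2 plays (X: 0.3077, Y: 0.6923)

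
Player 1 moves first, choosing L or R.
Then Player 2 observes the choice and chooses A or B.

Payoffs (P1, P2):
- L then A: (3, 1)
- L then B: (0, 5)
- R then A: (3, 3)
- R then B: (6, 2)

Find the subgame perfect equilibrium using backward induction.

P1 plays R, P2 plays B after L and A after R; Payoff (3, 3)

Work:
Backward induction:
After L: P2 chooses B → P1 gets 0
After R: P2 chooses A → P1 gets 3
P1 chooses R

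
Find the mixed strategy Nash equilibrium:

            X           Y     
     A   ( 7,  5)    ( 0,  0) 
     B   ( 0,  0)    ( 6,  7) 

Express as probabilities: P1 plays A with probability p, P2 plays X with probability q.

p = 0.5833, q = 0.4615

Work:
Find probabilities that make opponent indifferent:
P2 chooses q to make P1 indifferent between A and B
P1 chooses p to make P2 indifferent between X and Y
Mixed NE: P1 plays (A: 0.5833, B: 0.4167), P2 plays (X: 0.4615, Y: 0.5385)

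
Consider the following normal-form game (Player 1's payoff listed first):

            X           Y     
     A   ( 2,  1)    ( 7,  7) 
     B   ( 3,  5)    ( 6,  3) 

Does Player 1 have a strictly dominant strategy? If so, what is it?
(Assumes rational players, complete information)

No strictly dominant strategy exists for Player 1

Work:
A strategy strictly dominates another if it gives a strictly higher payoff against every opponent action. Compare each pair of P1's strategies column-by-column:
  A vs B: [2 vs 3, 7 vs 6] → A does not strictly dominate B (column X: 2 ≤ 3)
  B vs A: [3 vs 2, 6 vs 7] → B does not strictly dominate A (column Y: 6 ≤ 7)
No single strategy strictly dominates all others → no strictly dominant strategy.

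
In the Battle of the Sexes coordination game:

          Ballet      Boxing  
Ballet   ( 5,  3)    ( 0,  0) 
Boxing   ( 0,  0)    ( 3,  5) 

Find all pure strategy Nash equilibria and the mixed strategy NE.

Pure NE: (Ballet, Ballet) and (Boxing, Boxing); Mixed NE: p = 0.625, q = 0.375

Work:
Check pure NE:
(Ballet, Ballet): (5, 3) - no unilateral deviation beneficial
(Boxing, Boxing): (3, 5) - no unilateral deviation beneficial
Mixed NE: P1 plays Ballet with p = 0.625, P2 plays Ballet with q = 0.375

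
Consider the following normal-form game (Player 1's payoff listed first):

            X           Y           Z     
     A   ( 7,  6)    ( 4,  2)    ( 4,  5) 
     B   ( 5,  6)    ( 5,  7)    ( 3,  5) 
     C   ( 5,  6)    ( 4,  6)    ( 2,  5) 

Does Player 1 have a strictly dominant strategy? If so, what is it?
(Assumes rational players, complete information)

No strictly dominant strategy exists for Player 1

Work:
A strategy strictly dominates another if it gives a strictly higher payoff against every opponent action. Compare each pair of P1's strategies column-by-column:
  A vs B: [7 vs 5, 4 vs 5, 4 vs 3] → A does not strictly dominate B (column Y: 4 ≤ 5)
  A vs C: [7 vs 5, 4 vs 4, 4 vs 2] → A does not strictly dominate C (column Y: 4 ≤ 4)
  B vs A: [5 vs 7, 5 vs 4, 3 vs 4] → B does not strictly dominate A (column X: 5 ≤ 7)
  B vs C: [5 vs 5, 5 vs 4, 3 vs 2] → B does not strictly dominate C (column X: 5 ≤ 5)
  C vs A: [5 vs 7, 4 vs 4, 2 vs 4] → C does not strictly dominate A (column X: 5 ≤ 7)
  C vs B: [5 vs 5, 4 vs 5, 2 vs 3] → C does not strictly dominate B (column X: 5 ≤ 5)
No single strategy strictly dominates all others → no strictly dominant strategy.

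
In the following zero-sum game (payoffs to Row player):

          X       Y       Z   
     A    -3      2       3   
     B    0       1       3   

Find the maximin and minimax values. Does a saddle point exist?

Maximin = 0, Minimax = 0, Saddle: True

Work:
Row minimums: [-3, 0] → maximin = 0
Column maximums: [0, 2, 3] → minimax = 0
Saddle point exists! Game value = 0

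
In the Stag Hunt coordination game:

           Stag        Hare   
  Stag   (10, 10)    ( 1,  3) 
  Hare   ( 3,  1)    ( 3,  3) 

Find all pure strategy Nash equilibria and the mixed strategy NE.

Pure NE: (Stag, Stag) and (Hare, Hare); Mixed NE: p = 0.2222, q = 0.2222

Work:
Check pure NE:
(Stag, Stag): (10, 10) - no unilateral deviation beneficial
(Hare, Hare): (3, 3) - no unilateral deviation beneficial
Mixed NE: P1 plays Stag with p = 0.2222, P2 plays Stag with q = 0.2222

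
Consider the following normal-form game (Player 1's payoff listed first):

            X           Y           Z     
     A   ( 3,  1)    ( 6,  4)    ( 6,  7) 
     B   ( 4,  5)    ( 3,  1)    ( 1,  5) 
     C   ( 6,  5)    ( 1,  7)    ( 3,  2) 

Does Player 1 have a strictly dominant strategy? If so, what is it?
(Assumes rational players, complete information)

No strictly dominant strategy exists for Player 1

Work:
A strategy strictly dominates another if it gives a strictly higher payoff against every opponent action. Compare each pair of P1's strategies column-by-column:
  A vs B: [3 vs 4, 6 vs 3, 6 vs 1] → A does not strictly dominate B (column X: 3 ≤ 4)
  A vs C: [3 vs 6, 6 vs 1, 6 vs 3] → A does not strictly dominate C (column X: 3 ≤ 6)
  B vs A: [4 vs 3, 3 vs 6, 1 vs 6] → B does not strictly dominate A (column Y: 3 ≤ 6)
  B vs C: [4 vs 6, 3 vs 1, 1 vs 3] → B does not strictly dominate C (column X: 4 ≤ 6)
  C vs A: [6 vs 3, 1 vs 6, 3 vs 6] → C does not strictly dominate A (column Y: 1 ≤ 6)
  C vs B: [6 vs 4, 1 vs 3, 3 vs 1] → C does not strictly dominate B (column Y: 1 ≤ 3)
No single strategy strictly dominates all others → no strictly dominant strategy.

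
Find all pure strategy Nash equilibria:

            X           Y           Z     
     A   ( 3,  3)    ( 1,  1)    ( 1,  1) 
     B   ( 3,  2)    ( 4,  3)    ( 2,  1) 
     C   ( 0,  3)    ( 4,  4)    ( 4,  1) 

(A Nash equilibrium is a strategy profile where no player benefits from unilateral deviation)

Nash equilibrium: (A, X), (B, Y), (C, Y)

Work:
Best responses:
  P1 vs X: payoffs [3, 3, 0] → best response A/B (payoff 3)
  P1 vs Y: payoffs [1, 4, 4] → best response B/C (payoff 4)
  P1 vs Z: payoffs [1, 2, 4] → best response C (payoff 4)
  P2 vs A: payoffs [3, 1, 1] → best response X (payoff 3)
  P2 vs B: payoffs [2, 3, 1] → best response Y (payoff 3)
  P2 vs C: payoffs [3, 4, 1] → best response Y (payoff 4)
Mutual best responses: (A,X), (B,Y), (C,Y) → Nash equilibria.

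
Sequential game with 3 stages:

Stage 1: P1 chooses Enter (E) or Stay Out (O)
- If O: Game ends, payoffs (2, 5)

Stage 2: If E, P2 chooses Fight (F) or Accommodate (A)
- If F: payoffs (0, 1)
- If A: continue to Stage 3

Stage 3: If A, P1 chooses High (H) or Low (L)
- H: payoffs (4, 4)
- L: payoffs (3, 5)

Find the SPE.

SPE: (E, A, H); Outcome (4, 4)

Work:
Stage 3: P1 chooses H (4 vs 3)
Stage 2: P2: F->1, A->4 (anticipating H). Choose A
Stage 1: P1: O->2, E->4 (anticipating A, H). Choose E
SPE path: E -> A -> H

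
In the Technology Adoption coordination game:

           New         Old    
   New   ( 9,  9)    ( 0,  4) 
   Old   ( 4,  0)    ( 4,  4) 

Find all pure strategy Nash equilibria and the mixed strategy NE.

Pure NE: (New, New) and (Old, Old); Mixed NE: p = 0.4444, q = 0.4444

Work:
Check pure NE:
(New, New): (9, 9) - no unilateral deviation beneficial
(Old, Old): (4, 4) - no unilateral deviation beneficial
Mixed NE: P1 plays New with p = 0.4444, P2 plays New with q = 0.4444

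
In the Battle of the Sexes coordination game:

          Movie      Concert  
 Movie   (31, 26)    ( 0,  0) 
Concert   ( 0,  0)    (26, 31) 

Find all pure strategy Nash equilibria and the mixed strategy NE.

Pure NE: (Movie, Movie) and (Concert, Concert); Mixed NE: p = 0.5439, q = 0.4561

Work:
Check pure NE:
(Movie, Movie): (31, 26) - no unilateral deviation beneficial
(Concert, Concert): (26, 31) - no unilateral deviation beneficial
Mixed NE: P1 plays Movie with p = 0.5439, P2 plays Movie with q = 0.4561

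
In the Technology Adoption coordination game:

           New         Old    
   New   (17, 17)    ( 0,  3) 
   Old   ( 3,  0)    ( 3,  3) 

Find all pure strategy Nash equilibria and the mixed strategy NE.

Pure NE: (New, New) and (Old, Old); Mixed NE: p = 0.1765, q = 0.1765

Work:
Check pure NE:
(New, New): (17, 17) - no unilateral deviation beneficial
(Old, Old): (3, 3) - no unilateral deviation beneficial
Mixed NE: P1 plays New with p = 0.1765, P2 plays New with q = 0.1765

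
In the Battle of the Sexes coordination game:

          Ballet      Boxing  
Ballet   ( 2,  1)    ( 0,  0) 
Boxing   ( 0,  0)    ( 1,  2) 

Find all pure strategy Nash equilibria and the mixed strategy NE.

Pure NE: (Ballet, Ballet) and (Boxing, Boxing); Mixed NE: p = 0.6667, q = 0.3333

Work:
Check pure NE:
(Ballet, Ballet): (2, 1) - no unilateral deviation beneficial
(Boxing, Boxing): (1, 2) - no unilateral deviation beneficial
Mixed NE: P1 plays Ballet with p = 0.6667, P2 plays Ballet with q = 0.3333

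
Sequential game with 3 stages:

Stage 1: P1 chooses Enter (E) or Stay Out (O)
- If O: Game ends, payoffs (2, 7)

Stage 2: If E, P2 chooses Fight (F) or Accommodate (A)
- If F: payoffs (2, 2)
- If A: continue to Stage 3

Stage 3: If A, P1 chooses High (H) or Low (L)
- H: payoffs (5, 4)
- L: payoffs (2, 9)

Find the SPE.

SPE: (E, A, H); Outcome (5, 4)

Work:
Stage 3: P1 chooses H (5 vs 2)
Stage 2: P2: F->2, A->4 (anticipating H). Choose A
Stage 1: P1: O->2, E->5 (anticipating A, H). Choose E
SPE path: E -> A -> H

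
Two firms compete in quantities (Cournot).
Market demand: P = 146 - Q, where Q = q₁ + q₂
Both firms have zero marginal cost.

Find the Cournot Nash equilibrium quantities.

q₁* = q₂* = 48.67; P* = 48.67

Work:
Profit: π_i = P·q_i = (a - q_i - q_j)·q_i
FOC: ∂π_i/∂q_i = a - 2q_i - q_j = 0
Reaction function: q_i = (146 - q_j)/2
Symmetry: q* = 146/3 = 48.67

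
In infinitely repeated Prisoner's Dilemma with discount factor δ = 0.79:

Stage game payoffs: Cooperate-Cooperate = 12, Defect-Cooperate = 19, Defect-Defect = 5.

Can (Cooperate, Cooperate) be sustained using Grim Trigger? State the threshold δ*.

δ* = 0.5; since δ = 0.79 ≥ 0.5, cooperation can be sustained

Work:
For Grim Trigger:
Cooperate forever: 12/(1-δ)
Defect then punished: 19 + 5·δ/(1-δ)
Need: 12/(1-δ) ≥ 19 + 5·δ/(1-δ)
Solving: δ ≥ (T-R)/(T-P) = (19-12)/(19-5) = 0.5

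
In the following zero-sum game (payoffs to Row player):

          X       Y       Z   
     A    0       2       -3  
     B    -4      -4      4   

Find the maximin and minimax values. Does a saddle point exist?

Maximin = -3, Minimax = 0, Saddle: False

Work:
Row minimums: [-3, -4] → maximin = -3
Column maximums: [0, 2, 4] → minimax = 0
No saddle point (maximin ≠ minimax). Mixed strategy needed.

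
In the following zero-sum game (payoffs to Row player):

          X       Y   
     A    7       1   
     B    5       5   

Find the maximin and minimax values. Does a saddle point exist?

Maximin = 5, Minimax = 5, Saddle: True

Work:
Row minimums: [1, 5] → maximin = 5
Column maximums: [7, 5] → minimax = 5
Saddle point exists! Game value = 5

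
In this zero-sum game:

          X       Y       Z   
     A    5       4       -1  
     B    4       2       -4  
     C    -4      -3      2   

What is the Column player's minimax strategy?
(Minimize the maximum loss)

Column should play Z, value = 2

Work:
Column player minimizes Row's maximum payoff:
Column X: max payoff to Row = 5
Column Y: max payoff to Row = 4
Column Z: max payoff to Row = 2
Minimum is 2, achieved by column Z.
Minimax strategy: Z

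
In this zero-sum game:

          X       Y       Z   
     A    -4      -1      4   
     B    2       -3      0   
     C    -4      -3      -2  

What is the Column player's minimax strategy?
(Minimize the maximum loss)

Column should play Y, value = -1

Work:
Column player minimizes Row's maximum payoff:
Column X: max payoff to Row = 2
Column Y: max payoff to Row = -1
Column Z: max payoff to Row = 4
Minimum is -1, achieved by column Y.
Minimax strategy: Y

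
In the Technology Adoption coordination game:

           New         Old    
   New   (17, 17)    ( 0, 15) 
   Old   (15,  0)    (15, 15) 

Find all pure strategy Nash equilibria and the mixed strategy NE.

Pure NE: (New, New) and (Old, Old); Mixed NE: p = 0.8824, q = 0.8824

Work:
Check pure NE:
(New, New): (17, 17) - no unilateral deviation beneficial
(Old, Old): (15, 15) - no unilateral deviation beneficial
Mixed NE: P1 plays New with p = 0.8824, P2 plays New with q = 0.8824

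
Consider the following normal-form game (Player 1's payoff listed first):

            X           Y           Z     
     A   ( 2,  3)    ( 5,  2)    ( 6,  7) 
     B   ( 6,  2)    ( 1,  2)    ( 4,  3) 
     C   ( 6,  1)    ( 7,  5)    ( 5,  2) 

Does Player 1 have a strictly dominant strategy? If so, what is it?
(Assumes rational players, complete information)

No strictly dominant strategy exists for Player 1

Work:
A strategy strictly dominates another if it gives a strictly higher payoff against every opponent action. Compare each pair of P1's strategies column-by-column:
  A vs B: [2 vs 6, 5 vs 1, 6 vs 4] → A does not strictly dominate B (column X: 2 ≤ 6)
  A vs C: [2 vs 6, 5 vs 7, 6 vs 5] → A does not strictly dominate C (column X: 2 ≤ 6)
  B vs A: [6 vs 2, 1 vs 5, 4 vs 6] → B does not strictly dominate A (column Y: 1 ≤ 5)
  B vs C: [6 vs 6, 1 vs 7, 4 vs 5] → B does not strictly dominate C (column X: 6 ≤ 6)
  C vs A: [6 vs 2, 7 vs 5, 5 vs 6] → C does not strictly dominate A (column Z: 5 ≤ 6)
  C vs B: [6 vs 6, 7 vs 1, 5 vs 4] → C does not strictly dominate B (column X: 6 ≤ 6)
No single strategy strictly dominates all others → no strictly dominant strategy.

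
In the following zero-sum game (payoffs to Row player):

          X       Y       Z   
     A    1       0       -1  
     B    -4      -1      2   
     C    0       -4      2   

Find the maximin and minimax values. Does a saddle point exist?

Maximin = -1, Minimax = 0, Saddle: False

Work:
Row minimums: [-1, -4, -4] → maximin = -1
Column maximums: [1, 0, 2] → minimax = 0
No saddle point (maximin ≠ minimax). Mixed strategy needed.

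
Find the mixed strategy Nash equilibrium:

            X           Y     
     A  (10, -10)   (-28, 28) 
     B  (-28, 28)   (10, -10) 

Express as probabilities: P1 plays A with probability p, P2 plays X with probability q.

p = 0.5, q = 0.5

Work:
Find probabilities that make opponent indifferent:
P2 chooses q to make P1 indifferent between A and B
P1 chooses p to make P2 indifferent between X and Y
Mixed NE: P1 plays (A: 0.5, B: 0.5), P2 plays (X: 0.5, Y: 0.5)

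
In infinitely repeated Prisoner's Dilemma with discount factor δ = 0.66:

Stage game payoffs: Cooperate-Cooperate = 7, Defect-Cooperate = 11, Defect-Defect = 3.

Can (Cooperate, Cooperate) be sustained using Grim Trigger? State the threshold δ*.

δ* = 0.5; since δ = 0.66 ≥ 0.5, cooperation can be sustained

Work:
For Grim Trigger:
Cooperate forever: 7/(1-δ)
Defect then punished: 11 + 3·δ/(1-δ)
Need: 7/(1-δ) ≥ 11 + 3·δ/(1-δ)
Solving: δ ≥ (T-R)/(T-P) = (11-7)/(11-3) = 0.5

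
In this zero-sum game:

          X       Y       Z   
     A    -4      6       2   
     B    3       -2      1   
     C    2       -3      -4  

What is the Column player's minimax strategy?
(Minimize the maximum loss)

Column should play Z, value = 2

Work:
Column player minimizes Row's maximum payoff:
Column X: max payoff to Row = 3
Column Y: max payoff to Row = 6
Column Z: max payoff to Row = 2
Minimum is 2, achieved by column Z.
Minimax strategy: Z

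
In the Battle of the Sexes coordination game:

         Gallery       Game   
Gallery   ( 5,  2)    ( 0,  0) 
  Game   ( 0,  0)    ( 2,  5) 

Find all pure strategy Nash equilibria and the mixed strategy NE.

Pure NE: (Gallery, Gallery) and (Game, Game); Mixed NE: p = 0.7143, q = 0.2857

Work:
Check pure NE:
(Gallery, Gallery): (5, 2) - no unilateral deviation beneficial
(Game, Game): (2, 5) - no unilateral deviation beneficial
Mixed NE: P1 plays Gallery with p = 0.7143, P2 plays Gallery with q = 0.2857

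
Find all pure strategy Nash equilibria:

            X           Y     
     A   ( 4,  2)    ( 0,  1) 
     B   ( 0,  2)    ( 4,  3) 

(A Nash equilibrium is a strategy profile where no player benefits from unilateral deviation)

Nash equilibrium: (A, X), (B, Y)

Work:
Best responses:
  P1 vs X: payoffs [4, 0] → best response A (payoff 4)
  P1 vs Y: payoffs [0, 4] → best response B (payoff 4)
  P2 vs A: payoffs [2, 1] → best response X (payoff 2)
  P2 vs B: payoffs [2, 3] → best response Y (payoff 3)
Mutual best responses: (A,X), (B,Y) → Nash equilibria.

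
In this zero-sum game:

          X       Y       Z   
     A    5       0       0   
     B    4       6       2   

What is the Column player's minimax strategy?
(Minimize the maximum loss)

Column should play Z, value = 2

Work:
Column player minimizes Row's maximum payoff:
Column X: max payoff to Row = 5
Column Y: max payoff to Row = 6
Column Z: max payoff to Row = 2
Minimum is 2, achieved by column Z.
Minimax strategy: Z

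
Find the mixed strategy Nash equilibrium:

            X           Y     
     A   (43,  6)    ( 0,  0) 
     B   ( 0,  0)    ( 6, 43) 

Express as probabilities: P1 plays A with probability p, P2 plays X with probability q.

p = 0.8776, q = 0.1224

Work:
Find probabilities that make opponent indifferent:
P2 chooses q to make P1 indifferent between A and B
P1 chooses p to make P2 indifferent between X and Y
Mixed NE: P1 plays (A: 0.8776, B: 0.1224), P2 plays (X: 0.1224, Y: 0.8776)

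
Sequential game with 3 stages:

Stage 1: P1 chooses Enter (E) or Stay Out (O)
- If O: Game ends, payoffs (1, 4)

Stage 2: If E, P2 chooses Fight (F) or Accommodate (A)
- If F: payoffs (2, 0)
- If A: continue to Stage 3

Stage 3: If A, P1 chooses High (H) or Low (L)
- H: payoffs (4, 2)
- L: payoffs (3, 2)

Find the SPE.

SPE: (E, A, H); Outcome (4, 2)

Work:
Stage 3: P1 chooses H (4 vs 3)
Stage 2: P2: F->0, A->2 (anticipating H). Choose A
Stage 1: P1: O->1, E->4 (anticipating A, H). Choose E
SPE path: E -> A -> H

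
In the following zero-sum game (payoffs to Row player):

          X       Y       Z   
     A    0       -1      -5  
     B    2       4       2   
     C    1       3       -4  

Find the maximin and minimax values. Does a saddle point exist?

Maximin = 2, Minimax = 2, Saddle: True

Work:
Row minimums: [-5, 2, -4] → maximin = 2
Column maximums: [2, 4, 2] → minimax = 2
Saddle point exists! Game value = 2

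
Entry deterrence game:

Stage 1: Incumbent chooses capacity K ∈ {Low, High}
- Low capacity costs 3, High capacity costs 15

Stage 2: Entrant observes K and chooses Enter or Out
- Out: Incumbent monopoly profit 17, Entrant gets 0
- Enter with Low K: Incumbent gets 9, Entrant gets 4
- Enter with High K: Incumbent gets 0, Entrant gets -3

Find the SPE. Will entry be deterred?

SPE: (Low, Enter|Low, Out|High); Entry not deterred. Incumbent net profit = 6, Entrant gets 4

Work:
After Low K: Entrant enters (4 > 0)
After High K: Entrant stays out (-3 < 0)
Incumbent: Low → 9−3=6, High → 17−15=2
Incumbent chooses Low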